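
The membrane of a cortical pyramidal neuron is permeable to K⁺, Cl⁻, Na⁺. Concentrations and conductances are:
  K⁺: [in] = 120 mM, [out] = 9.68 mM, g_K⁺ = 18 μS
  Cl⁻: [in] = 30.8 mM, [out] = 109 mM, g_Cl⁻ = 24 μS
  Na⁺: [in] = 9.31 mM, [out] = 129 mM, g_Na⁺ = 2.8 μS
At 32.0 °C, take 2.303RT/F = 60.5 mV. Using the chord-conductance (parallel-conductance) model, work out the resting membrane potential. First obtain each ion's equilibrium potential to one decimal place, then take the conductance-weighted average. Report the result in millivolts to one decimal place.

E_K⁺ = (60.5/1)·log₁₀(9.68/120) = -66.1 mV
E_Cl⁻ = (60.5/-1)·log₁₀(109/30.8) = -33.2 mV
E_Na⁺ = (60.5/1)·log₁₀(129/9.31) = 69.1 mV
Vm = (Σ gᵢEᵢ)/(Σ gᵢ) = (18·-66.1 + 24·-33.2 + 2.8·69.1) / (18 + 24 + 2.8)
= -1793.12 / 44.8 = -40.03 mV

-40.0 mV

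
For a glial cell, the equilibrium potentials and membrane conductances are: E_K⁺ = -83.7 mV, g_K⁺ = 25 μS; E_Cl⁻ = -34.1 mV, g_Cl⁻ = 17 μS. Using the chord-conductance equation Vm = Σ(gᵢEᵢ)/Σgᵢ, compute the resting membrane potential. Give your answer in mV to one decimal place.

Σ gᵢEᵢ = 25·(-83.7) + 17·(-34.1) = -2672.20
Σ gᵢ = 25 + 17 = 42
Vm = -2672.20 / 42 = -63.62 mV

-63.6 mV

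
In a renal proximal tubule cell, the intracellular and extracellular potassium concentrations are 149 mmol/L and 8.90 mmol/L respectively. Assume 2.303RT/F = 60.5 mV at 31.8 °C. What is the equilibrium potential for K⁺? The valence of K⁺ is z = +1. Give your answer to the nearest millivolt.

E = (60.5/z) · log₁₀([K⁺]_out/[K⁺]_in) with z = +1.
= (60.5/1) · log₁₀(8.90/149) = 60.50 · log₁₀(0.05973)
= 60.50 · (-1.2238) = -74.04 mV

-74 mV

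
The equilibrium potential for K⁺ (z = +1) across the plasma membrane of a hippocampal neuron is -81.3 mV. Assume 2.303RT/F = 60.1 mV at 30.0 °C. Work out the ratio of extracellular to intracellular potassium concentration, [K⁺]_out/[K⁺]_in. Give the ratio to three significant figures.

0.0444

log₁₀([out]/[in]) = E·z/(60.1) = -81.3 × 1 / 60.1 = -1.3527
[out]/[in] = 10^(-1.3527) = 0.04439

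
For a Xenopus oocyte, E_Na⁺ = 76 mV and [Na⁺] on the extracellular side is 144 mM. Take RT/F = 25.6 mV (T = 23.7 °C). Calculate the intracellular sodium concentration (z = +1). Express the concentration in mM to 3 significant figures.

7.40 mM

Nernst: E = (25.6/1) · ln([out]/[in]), so ln([out]/[in]) = 76.0 × 1 / 25.6 = 2.9688.
[out]/[in] = e^(2.9688) = 19.47.
[in] = 144 / 19.47 = 7.397 mM.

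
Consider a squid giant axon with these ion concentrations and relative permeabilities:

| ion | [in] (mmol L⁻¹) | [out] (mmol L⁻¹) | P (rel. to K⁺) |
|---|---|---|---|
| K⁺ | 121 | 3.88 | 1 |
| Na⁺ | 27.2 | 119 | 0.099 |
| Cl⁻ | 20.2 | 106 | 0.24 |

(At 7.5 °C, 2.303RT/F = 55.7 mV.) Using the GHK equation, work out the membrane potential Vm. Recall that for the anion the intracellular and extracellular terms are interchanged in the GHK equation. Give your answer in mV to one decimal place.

Vm = 55.7 · log₁₀[(Σ P·[cation]ₒ + Σ P·[anion]ᵢ) / (Σ P·[cation]ᵢ + Σ P·[anion]ₒ)]
Numerator = 1×3.88 + 0.099×119 + 0.24×20.2 = 20.51
Denominator = 1×121 + 0.099×27.2 + 0.24×106 = 149.1
Vm = 55.7 · log₁₀(0.13752) = 55.7 × (-0.8616) = -47.99 mV

-48.0 mV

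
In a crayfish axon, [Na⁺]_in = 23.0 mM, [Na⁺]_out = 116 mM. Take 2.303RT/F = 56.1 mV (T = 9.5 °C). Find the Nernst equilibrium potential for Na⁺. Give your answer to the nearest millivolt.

E = (56.1/z) · log₁₀([Na⁺]_out/[Na⁺]_in) with z = +1.
= (56.1/1) · log₁₀(116/23.0) = 56.10 · log₁₀(5.043)
= 56.10 · (0.7027) = 39.42 mV

39 mV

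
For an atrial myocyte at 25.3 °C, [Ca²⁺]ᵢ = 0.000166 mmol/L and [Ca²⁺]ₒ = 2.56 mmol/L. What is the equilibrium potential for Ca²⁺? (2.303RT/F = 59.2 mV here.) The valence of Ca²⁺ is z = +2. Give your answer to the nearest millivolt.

124 mV

E = (59.2/z) · log₁₀([Ca²⁺]_out/[Ca²⁺]_in) with z = +2.
= (59.2/2) · log₁₀(2.56/0.000166) = 29.60 · log₁₀(1.542e+04)
= 29.60 · (4.1881) = 123.97 mV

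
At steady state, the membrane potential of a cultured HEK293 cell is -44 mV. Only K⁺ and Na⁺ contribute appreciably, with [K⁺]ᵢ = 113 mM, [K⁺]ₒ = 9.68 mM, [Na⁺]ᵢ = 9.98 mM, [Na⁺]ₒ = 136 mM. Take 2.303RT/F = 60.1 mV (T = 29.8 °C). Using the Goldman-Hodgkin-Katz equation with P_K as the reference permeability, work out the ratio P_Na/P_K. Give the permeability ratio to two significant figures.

0.084

Let α = P_Na/P_K. GHK: Vm = 60.1·log₁₀[(Kₒ + α·Naₒ)/(Kᵢ + α·Naᵢ)].
10^(Vm/60.1) = 10^(-44.0/60.1) = 0.1853
So 0.1853·(Kᵢ + α·Naᵢ) = Kₒ + α·Naₒ → α = (0.1853·113.0 − 9.68) / (136.0 − 0.1853·9.98)
α = (20.94 − 9.68) / (136.0 − 1.849) = 11.26/134.2 = 0.08393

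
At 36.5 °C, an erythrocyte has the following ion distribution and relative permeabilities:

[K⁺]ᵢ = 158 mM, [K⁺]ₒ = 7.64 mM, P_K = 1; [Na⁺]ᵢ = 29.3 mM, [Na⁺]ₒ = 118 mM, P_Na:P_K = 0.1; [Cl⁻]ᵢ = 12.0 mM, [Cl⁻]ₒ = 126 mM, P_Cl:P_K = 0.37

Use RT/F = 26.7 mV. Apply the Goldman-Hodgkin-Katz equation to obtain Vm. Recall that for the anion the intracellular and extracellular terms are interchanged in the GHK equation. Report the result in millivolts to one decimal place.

Vm = 26.7 · ln[(Σ P·[cation]ₒ + Σ P·[anion]ᵢ) / (Σ P·[cation]ᵢ + Σ P·[anion]ₒ)]
Numerator = 1×7.64 + 0.1×118 + 0.37×12.0 = 23.88
Denominator = 1×158 + 0.1×29.3 + 0.37×126 = 207.6
Vm = 26.7 · ln(0.11506) = 26.7 × (-2.1623) = -57.73 mV

-57.7 mV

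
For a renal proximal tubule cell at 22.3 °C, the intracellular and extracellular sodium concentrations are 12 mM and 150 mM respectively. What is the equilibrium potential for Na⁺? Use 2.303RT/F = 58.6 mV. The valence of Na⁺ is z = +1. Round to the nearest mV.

64 mV

E = (58.6/z) · log₁₀([Na⁺]_out/[Na⁺]_in) with z = +1.
= (58.6/1) · log₁₀(150/12) = 58.60 · log₁₀(12.5)
= 58.60 · (1.0969) = 64.28 mV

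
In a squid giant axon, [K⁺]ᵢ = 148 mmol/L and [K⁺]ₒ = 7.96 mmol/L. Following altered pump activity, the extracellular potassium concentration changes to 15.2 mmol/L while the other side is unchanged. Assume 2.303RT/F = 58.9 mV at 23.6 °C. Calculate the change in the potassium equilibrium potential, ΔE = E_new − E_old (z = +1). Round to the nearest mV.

17 mV

E_old = (58.9/1)·log₁₀(7.96/148) = -74.76 mV
E_new = (58.9/1)·log₁₀(15.2/148) = -58.22 mV
ΔE = -58.22 − (-74.76) = 16.55 mV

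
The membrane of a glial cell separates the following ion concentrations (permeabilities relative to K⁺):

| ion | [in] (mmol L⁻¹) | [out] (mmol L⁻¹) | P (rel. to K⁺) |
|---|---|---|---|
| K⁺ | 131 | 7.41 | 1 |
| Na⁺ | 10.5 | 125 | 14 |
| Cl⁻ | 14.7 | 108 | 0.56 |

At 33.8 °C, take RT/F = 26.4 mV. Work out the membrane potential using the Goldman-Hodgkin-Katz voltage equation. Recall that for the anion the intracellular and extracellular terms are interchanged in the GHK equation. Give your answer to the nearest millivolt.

44 mV

Vm = 26.4 · ln[(Σ P·[cation]ₒ + Σ P·[anion]ᵢ) / (Σ P·[cation]ᵢ + Σ P·[anion]ₒ)]
Numerator = 1×7.41 + 14×125 + 0.56×14.7 = 1766
Denominator = 1×131 + 14×10.5 + 0.56×108 = 338.5
Vm = 26.4 · ln(5.2164) = 26.4 × (1.6518) = 43.61 mV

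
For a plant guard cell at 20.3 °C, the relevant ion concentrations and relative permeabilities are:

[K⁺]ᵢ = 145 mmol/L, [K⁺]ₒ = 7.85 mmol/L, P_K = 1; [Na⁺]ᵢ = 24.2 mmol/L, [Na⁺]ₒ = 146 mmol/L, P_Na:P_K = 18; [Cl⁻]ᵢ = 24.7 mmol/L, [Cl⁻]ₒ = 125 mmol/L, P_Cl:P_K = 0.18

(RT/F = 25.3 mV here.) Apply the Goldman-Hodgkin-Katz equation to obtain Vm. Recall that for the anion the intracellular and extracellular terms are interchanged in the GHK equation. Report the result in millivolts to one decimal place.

Vm = 25.3 · ln[(Σ P·[cation]ₒ + Σ P·[anion]ᵢ) / (Σ P·[cation]ᵢ + Σ P·[anion]ₒ)]
Numerator = 1×7.85 + 18×146 + 0.18×24.7 = 2640
Denominator = 1×145 + 18×24.2 + 0.18×125 = 603.1
Vm = 25.3 · ln(4.3779) = 25.3 × (1.4766) = 37.36 mV

37.4 mV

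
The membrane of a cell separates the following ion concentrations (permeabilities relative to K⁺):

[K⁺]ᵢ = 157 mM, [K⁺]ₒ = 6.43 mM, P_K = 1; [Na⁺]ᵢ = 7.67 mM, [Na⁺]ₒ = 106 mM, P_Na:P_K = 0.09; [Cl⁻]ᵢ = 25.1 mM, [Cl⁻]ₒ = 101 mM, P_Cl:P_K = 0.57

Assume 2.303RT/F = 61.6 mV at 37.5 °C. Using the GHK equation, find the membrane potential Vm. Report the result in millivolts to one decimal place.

Vm = 61.6 · log₁₀[(Σ P·[cation]ₒ + Σ P·[anion]ᵢ) / (Σ P·[cation]ᵢ + Σ P·[anion]ₒ)]
Numerator = 1×6.43 + 0.09×106 + 0.57×25.1 = 30.28
Denominator = 1×157 + 0.09×7.67 + 0.57×101 = 215.3
Vm = 61.6 · log₁₀(0.14065) = 61.6 × (-0.8519) = -52.47 mV

-52.5 mV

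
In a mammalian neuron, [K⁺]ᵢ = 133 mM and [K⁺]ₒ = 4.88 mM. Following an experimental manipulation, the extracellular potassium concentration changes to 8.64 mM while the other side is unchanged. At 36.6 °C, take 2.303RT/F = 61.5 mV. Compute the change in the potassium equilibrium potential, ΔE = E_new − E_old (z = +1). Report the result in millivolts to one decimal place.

E_old = (61.5/1)·log₁₀(4.88/133) = -88.28 mV
E_new = (61.5/1)·log₁₀(8.64/133) = -73.02 mV
ΔE = -73.02 − (-88.28) = 15.26 mV

15.3 mV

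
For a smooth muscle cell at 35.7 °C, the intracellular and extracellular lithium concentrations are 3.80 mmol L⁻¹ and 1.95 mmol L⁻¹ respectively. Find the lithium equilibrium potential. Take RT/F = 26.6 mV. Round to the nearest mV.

E = (26.6/z) · ln([Li⁺]_out/[Li⁺]_in) with z = +1.
= (26.6/1) · ln(1.95/3.80) = 26.60 · ln(0.5132)
= 26.60 · (-0.6672) = -17.75 mV

-18 mV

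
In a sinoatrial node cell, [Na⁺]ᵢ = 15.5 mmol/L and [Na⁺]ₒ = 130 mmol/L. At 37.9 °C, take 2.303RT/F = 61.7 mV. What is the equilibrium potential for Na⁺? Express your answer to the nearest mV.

E = (61.7/z) · log₁₀([Na⁺]_out/[Na⁺]_in) with z = +1.
= (61.7/1) · log₁₀(130/15.5) = 61.70 · log₁₀(8.387)
= 61.70 · (0.9236) = 56.99 mV

57 mV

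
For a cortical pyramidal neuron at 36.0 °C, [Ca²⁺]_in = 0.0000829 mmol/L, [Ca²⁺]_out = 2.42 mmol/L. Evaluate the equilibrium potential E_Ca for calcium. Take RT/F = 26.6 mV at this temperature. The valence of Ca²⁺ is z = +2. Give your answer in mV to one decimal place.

136.7 mV

E = (26.6/z) · ln([Ca²⁺]_out/[Ca²⁺]_in) with z = +2.
= (26.6/2) · ln(2.42/0.0000829) = 13.30 · ln(2.919e+04)
= 13.30 · (10.2816) = 136.75 mV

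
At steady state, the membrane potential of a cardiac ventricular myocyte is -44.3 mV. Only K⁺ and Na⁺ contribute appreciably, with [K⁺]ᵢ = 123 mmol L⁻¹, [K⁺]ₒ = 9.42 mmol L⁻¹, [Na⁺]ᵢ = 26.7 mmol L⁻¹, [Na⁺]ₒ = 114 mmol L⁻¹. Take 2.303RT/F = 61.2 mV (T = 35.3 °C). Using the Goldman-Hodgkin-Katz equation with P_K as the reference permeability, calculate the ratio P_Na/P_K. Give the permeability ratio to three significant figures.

0.127

Let α = P_Na/P_K. GHK: Vm = 61.2·log₁₀[(Kₒ + α·Naₒ)/(Kᵢ + α·Naᵢ)].
10^(Vm/61.2) = 10^(-44.3/61.2) = 0.18886
So 0.18886·(Kᵢ + α·Naᵢ) = Kₒ + α·Naₒ → α = (0.18886·123.0 − 9.42) / (114.0 − 0.18886·26.7)
α = (23.23 − 9.42) / (114.0 − 5.043) = 13.81/109 = 0.1267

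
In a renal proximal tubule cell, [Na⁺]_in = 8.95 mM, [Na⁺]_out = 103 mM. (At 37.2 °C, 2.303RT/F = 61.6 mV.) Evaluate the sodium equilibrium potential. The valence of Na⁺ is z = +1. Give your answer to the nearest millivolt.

65 mV

E = (61.6/z) · log₁₀([Na⁺]_out/[Na⁺]_in) with z = +1.
= (61.6/1) · log₁₀(103/8.95) = 61.60 · log₁₀(11.51)
= 61.60 · (1.0610) = 65.36 mV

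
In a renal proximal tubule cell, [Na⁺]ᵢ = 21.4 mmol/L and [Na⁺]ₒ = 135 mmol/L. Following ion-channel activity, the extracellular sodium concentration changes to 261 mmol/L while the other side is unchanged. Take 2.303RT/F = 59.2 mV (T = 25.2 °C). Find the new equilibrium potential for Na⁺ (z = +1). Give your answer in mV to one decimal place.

After the shift: [Na⁺]_out = 261, [Na⁺]_in = 21.4 mmol/L.
E_new = (59.2/1)·log₁₀(261/21.4) = 59.20 · (1.0862) = 64.30 mV

64.3 mV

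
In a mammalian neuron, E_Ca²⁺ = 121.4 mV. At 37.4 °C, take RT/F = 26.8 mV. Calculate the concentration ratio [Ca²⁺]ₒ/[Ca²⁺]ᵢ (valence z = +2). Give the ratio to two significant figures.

8600

ln([out]/[in]) = E·z/(26.8) = 121.4 × 2 / 26.8 = 9.0597
[out]/[in] = e^(9.0597) = 8602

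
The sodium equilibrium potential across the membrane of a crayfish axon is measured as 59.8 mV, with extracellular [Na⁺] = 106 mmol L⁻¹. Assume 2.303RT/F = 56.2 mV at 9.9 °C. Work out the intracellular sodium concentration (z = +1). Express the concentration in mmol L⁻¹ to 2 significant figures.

Nernst: E = (56.2/1) · log₁₀([out]/[in]), so log₁₀([out]/[in]) = 59.8 × 1 / 56.2 = 1.0641.
[out]/[in] = 10^(1.0641) = 11.59.
[in] = 106 / 11.59 = 9.146 mmol L⁻¹.

9.1 mmol L⁻¹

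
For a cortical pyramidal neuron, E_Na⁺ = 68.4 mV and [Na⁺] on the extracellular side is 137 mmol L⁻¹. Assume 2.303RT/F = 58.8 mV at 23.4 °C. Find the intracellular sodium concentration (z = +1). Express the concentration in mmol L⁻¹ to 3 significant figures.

Nernst: E = (58.8/1) · log₁₀([out]/[in]), so log₁₀([out]/[in]) = 68.4 × 1 / 58.8 = 1.1633.
[out]/[in] = 10^(1.1633) = 14.56.
[in] = 137 / 14.56 = 9.407 mmol L⁻¹.

9.41 mmol L⁻¹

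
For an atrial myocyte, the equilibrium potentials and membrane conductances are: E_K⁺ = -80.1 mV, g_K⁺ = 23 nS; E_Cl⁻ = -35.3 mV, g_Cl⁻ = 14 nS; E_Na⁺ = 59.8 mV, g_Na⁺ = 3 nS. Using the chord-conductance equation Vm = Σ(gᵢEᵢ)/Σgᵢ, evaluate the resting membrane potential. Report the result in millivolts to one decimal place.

Σ gᵢEᵢ = 23·(-80.1) + 14·(-35.3) + 3·(59.8) = -2157.10
Σ gᵢ = 23 + 14 + 3 = 40
Vm = -2157.10 / 40 = -53.93 mV

-53.9 mV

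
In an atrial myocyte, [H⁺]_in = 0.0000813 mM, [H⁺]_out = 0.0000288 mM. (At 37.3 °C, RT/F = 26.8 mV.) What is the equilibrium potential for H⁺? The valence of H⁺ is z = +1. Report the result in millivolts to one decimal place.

E = (26.8/z) · ln([H⁺]_out/[H⁺]_in) with z = +1.
= (26.8/1) · ln(0.0000288/0.0000813) = 26.80 · ln(0.3542)
= 26.80 · (-1.0378) = -27.81 mV

-27.8 mV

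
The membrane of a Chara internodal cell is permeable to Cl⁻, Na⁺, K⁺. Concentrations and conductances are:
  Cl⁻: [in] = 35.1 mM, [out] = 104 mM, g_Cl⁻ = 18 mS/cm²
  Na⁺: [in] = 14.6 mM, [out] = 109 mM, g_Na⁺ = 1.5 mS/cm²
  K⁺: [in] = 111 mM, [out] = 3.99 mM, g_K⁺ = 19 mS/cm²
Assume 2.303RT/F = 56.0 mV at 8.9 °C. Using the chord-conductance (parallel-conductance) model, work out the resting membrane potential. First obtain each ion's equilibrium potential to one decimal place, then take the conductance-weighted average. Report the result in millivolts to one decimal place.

E_Cl⁻ = (56.0/-1)·log₁₀(104/35.1) = -26.4 mV
E_Na⁺ = (56.0/1)·log₁₀(109/14.6) = 48.9 mV
E_K⁺ = (56.0/1)·log₁₀(3.99/111) = -80.9 mV
Vm = (Σ gᵢEᵢ)/(Σ gᵢ) = (18·-26.4 + 1.5·48.9 + 19·-80.9) / (18 + 1.5 + 19)
= -1938.95 / 38.5 = -50.36 mV

-50.4 mV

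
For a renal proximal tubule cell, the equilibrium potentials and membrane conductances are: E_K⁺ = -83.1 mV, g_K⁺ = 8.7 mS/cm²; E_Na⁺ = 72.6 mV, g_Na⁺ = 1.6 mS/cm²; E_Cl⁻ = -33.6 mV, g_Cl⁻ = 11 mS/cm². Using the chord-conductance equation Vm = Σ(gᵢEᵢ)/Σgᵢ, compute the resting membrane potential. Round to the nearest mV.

-46 mV

Σ gᵢEᵢ = 8.7·(-83.1) + 1.6·(72.6) + 11·(-33.6) = -976.41
Σ gᵢ = 8.7 + 1.6 + 11 = 21.3
Vm = -976.41 / 21.3 = -45.84 mV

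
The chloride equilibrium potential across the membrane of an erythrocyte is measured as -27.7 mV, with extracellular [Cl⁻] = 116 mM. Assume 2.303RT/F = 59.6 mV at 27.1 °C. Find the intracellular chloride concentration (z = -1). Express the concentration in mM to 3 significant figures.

39.8 mM

Nernst: E = (59.6/-1) · log₁₀([out]/[in]), so log₁₀([out]/[in]) = -27.7 × -1 / 59.6 = 0.4648.
[out]/[in] = 10^(0.4648) = 2.916.
[in] = 116 / 2.916 = 39.78 mM.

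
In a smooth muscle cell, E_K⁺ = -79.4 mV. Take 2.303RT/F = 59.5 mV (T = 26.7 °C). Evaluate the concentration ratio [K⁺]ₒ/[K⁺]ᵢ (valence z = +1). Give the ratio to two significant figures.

log₁₀([out]/[in]) = E·z/(59.5) = -79.4 × 1 / 59.5 = -1.3345
[out]/[in] = 10^(-1.3345) = 0.0463

0.046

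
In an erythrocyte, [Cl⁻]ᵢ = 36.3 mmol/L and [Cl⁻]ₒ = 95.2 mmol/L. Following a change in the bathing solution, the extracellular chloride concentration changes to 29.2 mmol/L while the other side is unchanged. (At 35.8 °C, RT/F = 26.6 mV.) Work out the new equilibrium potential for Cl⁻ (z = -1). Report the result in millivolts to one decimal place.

After the shift: [Cl⁻]_out = 29.2, [Cl⁻]_in = 36.3 mmol/L.
E_new = (26.6/-1)·ln(29.2/36.3) = -26.60 · (-0.2176) = 5.79 mV

5.8 mV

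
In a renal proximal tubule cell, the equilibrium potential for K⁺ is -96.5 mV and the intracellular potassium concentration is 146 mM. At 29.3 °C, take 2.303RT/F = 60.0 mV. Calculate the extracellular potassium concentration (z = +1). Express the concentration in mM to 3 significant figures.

Nernst: E = (60.0/1) · log₁₀([out]/[in]), so log₁₀([out]/[in]) = -96.5 × 1 / 60.0 = -1.6083.
[out]/[in] = 10^(-1.6083) = 0.02464.
[out] = 0.02464 × 146 = 3.598 mM.

3.60 mM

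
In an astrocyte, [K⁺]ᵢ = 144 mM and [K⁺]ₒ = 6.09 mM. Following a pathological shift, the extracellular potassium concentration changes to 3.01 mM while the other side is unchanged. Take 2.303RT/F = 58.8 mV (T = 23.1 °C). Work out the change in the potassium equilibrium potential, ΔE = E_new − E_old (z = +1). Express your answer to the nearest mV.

E_old = (58.8/1)·log₁₀(6.09/144) = -80.78 mV
E_new = (58.8/1)·log₁₀(3.01/144) = -98.77 mV
ΔE = -98.77 − (-80.78) = -18.00 mV

-18 mV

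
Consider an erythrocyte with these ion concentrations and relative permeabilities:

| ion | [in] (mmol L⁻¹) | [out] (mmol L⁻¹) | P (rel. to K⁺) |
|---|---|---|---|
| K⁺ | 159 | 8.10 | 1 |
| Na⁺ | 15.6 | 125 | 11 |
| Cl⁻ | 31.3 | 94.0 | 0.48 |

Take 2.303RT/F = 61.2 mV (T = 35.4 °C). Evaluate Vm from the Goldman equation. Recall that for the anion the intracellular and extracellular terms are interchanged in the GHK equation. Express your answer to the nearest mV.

35 mV

Vm = 61.2 · log₁₀[(Σ P·[cation]ₒ + Σ P·[anion]ᵢ) / (Σ P·[cation]ᵢ + Σ P·[anion]ₒ)]
Numerator = 1×8.10 + 11×125 + 0.48×31.3 = 1398
Denominator = 1×159 + 11×15.6 + 0.48×94.0 = 375.7
Vm = 61.2 · log₁₀(3.7212) = 61.2 × (0.5707) = 34.93 mV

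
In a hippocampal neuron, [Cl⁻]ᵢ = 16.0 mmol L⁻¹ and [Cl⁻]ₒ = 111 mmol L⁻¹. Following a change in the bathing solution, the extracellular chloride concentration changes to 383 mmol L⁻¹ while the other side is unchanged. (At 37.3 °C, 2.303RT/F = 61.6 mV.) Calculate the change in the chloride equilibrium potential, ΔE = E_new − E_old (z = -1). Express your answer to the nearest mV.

E_old = (61.6/-1)·log₁₀(111/16.0) = -51.82 mV
E_new = (61.6/-1)·log₁₀(383/16.0) = -84.95 mV
ΔE = -84.95 − (-51.82) = -33.13 mV

-33 mV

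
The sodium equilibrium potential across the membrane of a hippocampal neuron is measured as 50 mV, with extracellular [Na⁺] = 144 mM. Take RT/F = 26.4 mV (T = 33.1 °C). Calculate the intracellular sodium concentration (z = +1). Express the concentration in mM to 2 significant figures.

Nernst: E = (26.4/1) · ln([out]/[in]), so ln([out]/[in]) = 50.0 × 1 / 26.4 = 1.8939.
[out]/[in] = e^(1.8939) = 6.645.
[in] = 144 / 6.645 = 21.67 mM.

22 mM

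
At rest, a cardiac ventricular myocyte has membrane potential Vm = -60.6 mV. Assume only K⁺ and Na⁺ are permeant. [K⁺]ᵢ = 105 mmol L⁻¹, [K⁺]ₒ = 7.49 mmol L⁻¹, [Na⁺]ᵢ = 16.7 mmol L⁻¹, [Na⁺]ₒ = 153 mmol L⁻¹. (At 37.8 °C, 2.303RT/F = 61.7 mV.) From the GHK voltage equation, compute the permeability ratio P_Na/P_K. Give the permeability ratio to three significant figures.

0.0228

Let α = P_Na/P_K. GHK: Vm = 61.7·log₁₀[(Kₒ + α·Naₒ)/(Kᵢ + α·Naᵢ)].
10^(Vm/61.7) = 10^(-60.6/61.7) = 0.10419
So 0.10419·(Kᵢ + α·Naᵢ) = Kₒ + α·Naₒ → α = (0.10419·105.0 − 7.49) / (153.0 − 0.10419·16.7)
α = (10.94 − 7.49) / (153.0 − 1.74) = 3.45/151.3 = 0.02281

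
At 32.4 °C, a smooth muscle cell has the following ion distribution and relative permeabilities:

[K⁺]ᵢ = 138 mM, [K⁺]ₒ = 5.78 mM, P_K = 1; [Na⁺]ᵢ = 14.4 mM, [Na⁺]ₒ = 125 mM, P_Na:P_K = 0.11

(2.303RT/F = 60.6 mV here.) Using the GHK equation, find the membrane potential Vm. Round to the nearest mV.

-52 mV

Vm = 60.6 · log₁₀[(Σ P·[cation]ₒ + Σ P·[anion]ᵢ) / (Σ P·[cation]ᵢ + Σ P·[anion]ₒ)]
Numerator = 1×5.78 + 0.11×125 = 19.53
Denominator = 1×138 + 0.11×14.4 = 139.6
Vm = 60.6 · log₁₀(0.13992) = 60.6 × (-0.8541) = -51.76 mV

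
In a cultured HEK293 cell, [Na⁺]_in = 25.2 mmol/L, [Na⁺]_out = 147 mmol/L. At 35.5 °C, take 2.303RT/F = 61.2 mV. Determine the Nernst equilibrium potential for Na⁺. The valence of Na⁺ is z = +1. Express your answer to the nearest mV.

47 mV

E = (61.2/z) · log₁₀([Na⁺]_out/[Na⁺]_in) with z = +1.
= (61.2/1) · log₁₀(147/25.2) = 61.20 · log₁₀(5.833)
= 61.20 · (0.7659) = 46.87 mV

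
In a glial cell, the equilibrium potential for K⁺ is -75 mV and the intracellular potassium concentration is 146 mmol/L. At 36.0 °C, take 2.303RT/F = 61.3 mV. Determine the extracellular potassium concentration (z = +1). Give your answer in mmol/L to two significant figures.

8.7 mmol/L

Nernst: E = (61.3/1) · log₁₀([out]/[in]), so log₁₀([out]/[in]) = -75.0 × 1 / 61.3 = -1.2235.
[out]/[in] = 10^(-1.2235) = 0.05977.
[out] = 0.05977 × 146 = 8.727 mmol/L.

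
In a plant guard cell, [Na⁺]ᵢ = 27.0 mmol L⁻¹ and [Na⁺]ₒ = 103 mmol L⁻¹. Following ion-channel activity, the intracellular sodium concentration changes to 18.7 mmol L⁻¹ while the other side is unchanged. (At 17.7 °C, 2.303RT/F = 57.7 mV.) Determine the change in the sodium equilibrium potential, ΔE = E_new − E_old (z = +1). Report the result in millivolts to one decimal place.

E_old = (57.7/1)·log₁₀(103/27.0) = 33.55 mV
E_new = (57.7/1)·log₁₀(103/18.7) = 42.76 mV
ΔE = 42.76 − (33.55) = 9.20 mV

9.2 mV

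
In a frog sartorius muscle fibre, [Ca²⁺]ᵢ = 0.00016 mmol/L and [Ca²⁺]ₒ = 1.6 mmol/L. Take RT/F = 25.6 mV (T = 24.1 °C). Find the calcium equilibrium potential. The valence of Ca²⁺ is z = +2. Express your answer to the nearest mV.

118 mV

E = (25.6/z) · ln([Ca²⁺]_out/[Ca²⁺]_in) with z = +2.
= (25.6/2) · ln(1.6/0.00016) = 12.80 · ln(1e+04)
= 12.80 · (9.2103) = 117.89 mV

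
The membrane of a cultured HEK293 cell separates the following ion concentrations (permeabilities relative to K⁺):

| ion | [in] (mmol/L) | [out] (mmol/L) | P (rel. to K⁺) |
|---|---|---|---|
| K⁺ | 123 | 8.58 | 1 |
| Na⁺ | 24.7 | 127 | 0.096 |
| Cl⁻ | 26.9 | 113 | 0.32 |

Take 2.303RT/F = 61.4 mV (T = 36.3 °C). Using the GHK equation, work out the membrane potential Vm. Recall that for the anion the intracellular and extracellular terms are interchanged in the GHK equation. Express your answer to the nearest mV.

-45 mV

Vm = 61.4 · log₁₀[(Σ P·[cation]ₒ + Σ P·[anion]ᵢ) / (Σ P·[cation]ᵢ + Σ P·[anion]ₒ)]
Numerator = 1×8.58 + 0.096×127 + 0.32×26.9 = 29.38
Denominator = 1×123 + 0.096×24.7 + 0.32×113 = 161.5
Vm = 61.4 · log₁₀(0.18188) = 61.4 × (-0.7402) = -45.45 mV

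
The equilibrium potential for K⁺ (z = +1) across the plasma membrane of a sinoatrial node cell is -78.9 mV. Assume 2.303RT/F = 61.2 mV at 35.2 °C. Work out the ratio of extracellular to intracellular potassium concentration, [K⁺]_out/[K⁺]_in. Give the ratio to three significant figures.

log₁₀([out]/[in]) = E·z/(61.2) = -78.9 × 1 / 61.2 = -1.2892
[out]/[in] = 10^(-1.2892) = 0.05138

0.0514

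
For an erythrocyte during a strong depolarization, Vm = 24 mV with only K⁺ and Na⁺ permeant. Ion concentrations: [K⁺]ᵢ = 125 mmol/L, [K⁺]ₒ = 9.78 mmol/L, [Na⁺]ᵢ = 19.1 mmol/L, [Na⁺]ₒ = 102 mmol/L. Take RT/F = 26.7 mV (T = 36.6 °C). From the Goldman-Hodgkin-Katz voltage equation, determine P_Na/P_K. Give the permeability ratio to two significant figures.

5.4

Let α = P_Na/P_K. GHK: Vm = 26.7·ln[(Kₒ + α·Naₒ)/(Kᵢ + α·Naᵢ)].
e^(Vm/26.7) = e^(24.0/26.7) = 2.4568
So 2.4568·(Kᵢ + α·Naᵢ) = Kₒ + α·Naₒ → α = (2.4568·125.0 − 9.78) / (102.0 − 2.4568·19.1)
α = (307.1 − 9.78) / (102.0 − 46.93) = 297.3/55.07 = 5.399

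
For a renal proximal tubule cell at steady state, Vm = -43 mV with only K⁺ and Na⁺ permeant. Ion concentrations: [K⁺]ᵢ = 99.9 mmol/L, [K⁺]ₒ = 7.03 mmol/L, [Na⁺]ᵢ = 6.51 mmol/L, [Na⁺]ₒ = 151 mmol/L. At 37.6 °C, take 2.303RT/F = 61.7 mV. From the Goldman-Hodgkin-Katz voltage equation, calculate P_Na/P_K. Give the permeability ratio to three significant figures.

0.0871

Let α = P_Na/P_K. GHK: Vm = 61.7·log₁₀[(Kₒ + α·Naₒ)/(Kᵢ + α·Naᵢ)].
10^(Vm/61.7) = 10^(-43.0/61.7) = 0.20095
So 0.20095·(Kᵢ + α·Naᵢ) = Kₒ + α·Naₒ → α = (0.20095·99.9 − 7.03) / (151.0 − 0.20095·6.51)
α = (20.07 − 7.03) / (151.0 − 1.308) = 13.04/149.7 = 0.08714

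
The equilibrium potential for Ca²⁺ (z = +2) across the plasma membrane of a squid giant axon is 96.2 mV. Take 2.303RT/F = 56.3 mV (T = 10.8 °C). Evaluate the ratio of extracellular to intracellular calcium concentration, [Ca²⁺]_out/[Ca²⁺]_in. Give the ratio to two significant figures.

2600

log₁₀([out]/[in]) = E·z/(56.3) = 96.2 × 2 / 56.3 = 3.4174
[out]/[in] = 10^(3.4174) = 2615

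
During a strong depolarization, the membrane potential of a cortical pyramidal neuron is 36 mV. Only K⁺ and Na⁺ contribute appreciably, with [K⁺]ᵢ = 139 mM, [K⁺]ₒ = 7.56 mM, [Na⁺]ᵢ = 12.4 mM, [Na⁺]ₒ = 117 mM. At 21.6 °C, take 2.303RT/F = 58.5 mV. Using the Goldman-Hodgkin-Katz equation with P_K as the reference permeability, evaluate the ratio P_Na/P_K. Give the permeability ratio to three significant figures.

8.59

Let α = P_Na/P_K. GHK: Vm = 58.5·log₁₀[(Kₒ + α·Naₒ)/(Kᵢ + α·Naᵢ)].
10^(Vm/58.5) = 10^(36.0/58.5) = 4.1246
So 4.1246·(Kᵢ + α·Naᵢ) = Kₒ + α·Naₒ → α = (4.1246·139.0 − 7.56) / (117.0 − 4.1246·12.4)
α = (573.3 − 7.56) / (117.0 − 51.15) = 565.8/65.85 = 8.591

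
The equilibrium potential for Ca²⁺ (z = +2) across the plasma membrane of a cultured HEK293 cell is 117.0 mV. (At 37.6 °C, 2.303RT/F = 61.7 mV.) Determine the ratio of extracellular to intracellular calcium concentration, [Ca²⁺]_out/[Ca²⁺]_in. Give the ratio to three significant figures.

log₁₀([out]/[in]) = E·z/(61.7) = 117.0 × 2 / 61.7 = 3.7925
[out]/[in] = 10^(3.7925) = 6202

6200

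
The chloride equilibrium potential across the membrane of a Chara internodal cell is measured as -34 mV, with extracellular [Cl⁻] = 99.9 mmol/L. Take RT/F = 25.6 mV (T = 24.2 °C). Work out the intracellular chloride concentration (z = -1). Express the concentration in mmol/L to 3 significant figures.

Nernst: E = (25.6/-1) · ln([out]/[in]), so ln([out]/[in]) = -34.0 × -1 / 25.6 = 1.3281.
[out]/[in] = e^(1.3281) = 3.774.
[in] = 99.9 / 3.774 = 26.47 mmol/L.

26.5 mmol/L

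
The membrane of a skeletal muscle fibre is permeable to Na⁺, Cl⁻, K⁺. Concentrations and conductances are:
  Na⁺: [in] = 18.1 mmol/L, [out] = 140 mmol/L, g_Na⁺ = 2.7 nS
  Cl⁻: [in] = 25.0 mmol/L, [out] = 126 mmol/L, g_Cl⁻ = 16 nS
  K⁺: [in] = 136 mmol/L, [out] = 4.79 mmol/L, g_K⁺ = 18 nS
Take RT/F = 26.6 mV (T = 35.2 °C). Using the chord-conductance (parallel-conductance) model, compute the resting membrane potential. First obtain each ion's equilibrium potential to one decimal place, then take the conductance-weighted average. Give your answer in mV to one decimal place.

-58.4 mV

E_Na⁺ = (26.6/1)·ln(140/18.1) = 54.4 mV
E_Cl⁻ = (26.6/-1)·ln(126/25.0) = -43.0 mV
E_K⁺ = (26.6/1)·ln(4.79/136) = -89.0 mV
Vm = (Σ gᵢEᵢ)/(Σ gᵢ) = (2.7·54.4 + 16·-43.0 + 18·-89.0) / (2.7 + 16 + 18)
= -2143.12 / 36.7 = -58.40 mV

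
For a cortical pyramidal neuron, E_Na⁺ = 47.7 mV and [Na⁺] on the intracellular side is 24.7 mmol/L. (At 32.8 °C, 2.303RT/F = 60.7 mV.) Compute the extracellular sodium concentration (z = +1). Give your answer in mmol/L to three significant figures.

Nernst: E = (60.7/1) · log₁₀([out]/[in]), so log₁₀([out]/[in]) = 47.7 × 1 / 60.7 = 0.7858.
[out]/[in] = 10^(0.7858) = 6.107.
[out] = 6.107 × 24.7 = 150.8 mmol/L.

151 mmol/L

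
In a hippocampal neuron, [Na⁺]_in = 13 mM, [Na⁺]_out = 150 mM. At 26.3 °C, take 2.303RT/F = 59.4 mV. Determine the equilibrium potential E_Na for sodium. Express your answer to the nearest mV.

63 mV

E = (59.4/z) · log₁₀([Na⁺]_out/[Na⁺]_in) with z = +1.
= (59.4/1) · log₁₀(150/13) = 59.40 · log₁₀(11.54)
= 59.40 · (1.0621) = 63.09 mV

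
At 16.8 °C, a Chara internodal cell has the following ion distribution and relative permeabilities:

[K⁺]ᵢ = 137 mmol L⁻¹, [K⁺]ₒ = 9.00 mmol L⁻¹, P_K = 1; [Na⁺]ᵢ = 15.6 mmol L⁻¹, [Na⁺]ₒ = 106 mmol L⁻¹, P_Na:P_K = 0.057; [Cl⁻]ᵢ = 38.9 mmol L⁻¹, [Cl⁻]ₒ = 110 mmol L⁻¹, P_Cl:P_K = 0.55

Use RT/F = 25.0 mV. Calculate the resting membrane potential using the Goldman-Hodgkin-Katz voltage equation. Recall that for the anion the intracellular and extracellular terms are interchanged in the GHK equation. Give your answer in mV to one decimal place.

Vm = 25.0 · ln[(Σ P·[cation]ₒ + Σ P·[anion]ᵢ) / (Σ P·[cation]ᵢ + Σ P·[anion]ₒ)]
Numerator = 1×9.00 + 0.057×106 + 0.55×38.9 = 36.44
Denominator = 1×137 + 0.057×15.6 + 0.55×110 = 198.4
Vm = 25.0 · ln(0.18366) = 25.0 × (-1.6946) = -42.37 mV

-42.4 mV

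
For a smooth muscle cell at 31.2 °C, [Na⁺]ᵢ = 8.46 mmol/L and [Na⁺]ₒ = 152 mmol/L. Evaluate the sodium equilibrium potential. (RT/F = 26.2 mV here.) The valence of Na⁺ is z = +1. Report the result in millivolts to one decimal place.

E = (26.2/z) · ln([Na⁺]_out/[Na⁺]_in) with z = +1.
= (26.2/1) · ln(152/8.46) = 26.20 · ln(17.97)
= 26.20 · (2.8885) = 75.68 mV

75.7 mV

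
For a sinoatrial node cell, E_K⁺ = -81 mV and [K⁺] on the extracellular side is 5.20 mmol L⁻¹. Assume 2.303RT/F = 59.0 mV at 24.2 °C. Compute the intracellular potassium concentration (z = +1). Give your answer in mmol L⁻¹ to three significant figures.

123 mmol L⁻¹

Nernst: E = (59.0/1) · log₁₀([out]/[in]), so log₁₀([out]/[in]) = -81.0 × 1 / 59.0 = -1.3729.
[out]/[in] = 10^(-1.3729) = 0.04238.
[in] = 5.20 / 0.04238 = 122.7 mmol L⁻¹.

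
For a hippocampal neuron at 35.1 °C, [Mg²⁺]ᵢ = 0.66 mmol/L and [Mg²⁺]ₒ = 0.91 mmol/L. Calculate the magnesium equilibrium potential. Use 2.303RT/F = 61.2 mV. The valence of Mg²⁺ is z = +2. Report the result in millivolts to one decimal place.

4.3 mV

E = (61.2/z) · log₁₀([Mg²⁺]_out/[Mg²⁺]_in) with z = +2.
= (61.2/2) · log₁₀(0.91/0.66) = 30.60 · log₁₀(1.379)
= 30.60 · (0.1395) = 4.27 mV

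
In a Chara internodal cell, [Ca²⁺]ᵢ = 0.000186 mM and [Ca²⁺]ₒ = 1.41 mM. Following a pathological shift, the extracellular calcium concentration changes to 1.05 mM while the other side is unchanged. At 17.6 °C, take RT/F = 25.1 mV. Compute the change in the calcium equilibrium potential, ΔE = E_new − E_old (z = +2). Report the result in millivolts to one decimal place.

E_old = (25.1/2)·ln(1.41/0.000186) = 112.11 mV
E_new = (25.1/2)·ln(1.05/0.000186) = 108.41 mV
ΔE = 108.41 − (112.11) = -3.70 mV

-3.7 mV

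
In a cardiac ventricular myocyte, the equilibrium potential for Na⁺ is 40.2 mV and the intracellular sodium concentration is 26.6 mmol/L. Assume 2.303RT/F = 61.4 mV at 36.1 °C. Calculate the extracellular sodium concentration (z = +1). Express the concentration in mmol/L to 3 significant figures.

120 mmol/L

Nernst: E = (61.4/1) · log₁₀([out]/[in]), so log₁₀([out]/[in]) = 40.2 × 1 / 61.4 = 0.6547.
[out]/[in] = 10^(0.6547) = 4.516.
[out] = 4.516 × 26.6 = 120.1 mmol/L.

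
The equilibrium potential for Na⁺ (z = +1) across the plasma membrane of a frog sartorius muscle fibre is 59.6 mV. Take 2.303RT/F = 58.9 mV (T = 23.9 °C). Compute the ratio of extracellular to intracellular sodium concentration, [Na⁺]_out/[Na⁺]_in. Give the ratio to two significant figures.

10

log₁₀([out]/[in]) = E·z/(58.9) = 59.6 × 1 / 58.9 = 1.0119
[out]/[in] = 10^(1.0119) = 10.28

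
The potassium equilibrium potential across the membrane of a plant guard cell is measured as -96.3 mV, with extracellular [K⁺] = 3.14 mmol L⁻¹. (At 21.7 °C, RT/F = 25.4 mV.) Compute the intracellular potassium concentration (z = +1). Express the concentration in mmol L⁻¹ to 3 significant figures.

139 mmol L⁻¹

Nernst: E = (25.4/1) · ln([out]/[in]), so ln([out]/[in]) = -96.3 × 1 / 25.4 = -3.7913.
[out]/[in] = e^(-3.7913) = 0.02257.
[in] = 3.14 / 0.02257 = 139.2 mmol L⁻¹.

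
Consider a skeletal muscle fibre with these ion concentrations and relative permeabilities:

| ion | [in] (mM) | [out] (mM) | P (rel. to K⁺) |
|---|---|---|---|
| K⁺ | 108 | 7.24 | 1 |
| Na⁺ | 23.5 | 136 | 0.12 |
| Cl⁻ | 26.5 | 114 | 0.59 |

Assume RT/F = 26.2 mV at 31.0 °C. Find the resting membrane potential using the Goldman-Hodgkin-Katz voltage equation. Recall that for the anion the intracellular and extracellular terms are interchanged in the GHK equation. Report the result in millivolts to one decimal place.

-39.7 mV

Vm = 26.2 · ln[(Σ P·[cation]ₒ + Σ P·[anion]ᵢ) / (Σ P·[cation]ᵢ + Σ P·[anion]ₒ)]
Numerator = 1×7.24 + 0.12×136 + 0.59×26.5 = 39.2
Denominator = 1×108 + 0.12×23.5 + 0.59×114 = 178.1
Vm = 26.2 · ln(0.2201) = 26.2 × (-1.5137) = -39.66 mV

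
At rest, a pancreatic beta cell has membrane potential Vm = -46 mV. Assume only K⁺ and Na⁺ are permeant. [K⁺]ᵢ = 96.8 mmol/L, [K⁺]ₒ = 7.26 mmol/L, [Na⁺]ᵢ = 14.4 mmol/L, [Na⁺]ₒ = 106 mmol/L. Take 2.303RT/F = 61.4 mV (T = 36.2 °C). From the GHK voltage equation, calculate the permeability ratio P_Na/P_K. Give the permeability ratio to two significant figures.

0.097

Let α = P_Na/P_K. GHK: Vm = 61.4·log₁₀[(Kₒ + α·Naₒ)/(Kᵢ + α·Naᵢ)].
10^(Vm/61.4) = 10^(-46.0/61.4) = 0.17816
So 0.17816·(Kᵢ + α·Naᵢ) = Kₒ + α·Naₒ → α = (0.17816·96.8 − 7.26) / (106.0 − 0.17816·14.4)
α = (17.25 − 7.26) / (106.0 − 2.566) = 9.986/103.4 = 0.09654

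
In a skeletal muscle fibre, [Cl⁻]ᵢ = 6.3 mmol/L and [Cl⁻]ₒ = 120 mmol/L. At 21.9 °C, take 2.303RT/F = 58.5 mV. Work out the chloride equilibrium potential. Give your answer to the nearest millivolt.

-75 mV

E = (58.5/z) · log₁₀([Cl⁻]_out/[Cl⁻]_in) with z = -1.
For an anion, dividing by z = -1 reverses the sign.
= (58.5/-1) · log₁₀(120/6.3) = -58.50 · log₁₀(19.05)
= -58.50 · (1.2798) = -74.87 mV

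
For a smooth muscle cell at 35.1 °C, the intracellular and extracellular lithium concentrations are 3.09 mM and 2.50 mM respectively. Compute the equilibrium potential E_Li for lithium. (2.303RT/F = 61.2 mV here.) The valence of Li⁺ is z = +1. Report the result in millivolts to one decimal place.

-5.6 mV

E = (61.2/z) · log₁₀([Li⁺]_out/[Li⁺]_in) with z = +1.
= (61.2/1) · log₁₀(2.50/3.09) = 61.20 · log₁₀(0.8091)
= 61.20 · (-0.0920) = -5.63 mV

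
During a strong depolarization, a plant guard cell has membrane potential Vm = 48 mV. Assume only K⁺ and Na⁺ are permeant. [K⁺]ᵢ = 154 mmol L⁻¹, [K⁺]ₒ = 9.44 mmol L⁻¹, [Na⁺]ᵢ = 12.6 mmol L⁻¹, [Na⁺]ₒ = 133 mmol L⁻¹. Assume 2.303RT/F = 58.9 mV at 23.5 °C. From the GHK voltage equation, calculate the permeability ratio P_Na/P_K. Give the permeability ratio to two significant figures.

20

Let α = P_Na/P_K. GHK: Vm = 58.9·log₁₀[(Kₒ + α·Naₒ)/(Kᵢ + α·Naᵢ)].
10^(Vm/58.9) = 10^(48.0/58.9) = 6.5304
So 6.5304·(Kᵢ + α·Naᵢ) = Kₒ + α·Naₒ → α = (6.5304·154.0 − 9.44) / (133.0 − 6.5304·12.6)
α = (1006 − 9.44) / (133.0 − 82.28) = 996.2/50.72 = 19.64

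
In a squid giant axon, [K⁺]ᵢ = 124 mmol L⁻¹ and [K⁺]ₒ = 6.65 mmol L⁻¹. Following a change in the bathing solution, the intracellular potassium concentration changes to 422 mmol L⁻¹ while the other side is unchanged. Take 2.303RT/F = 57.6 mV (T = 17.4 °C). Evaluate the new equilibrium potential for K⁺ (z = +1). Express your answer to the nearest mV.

-104 mV

After the shift: [K⁺]_out = 6.65, [K⁺]_in = 422 mmol L⁻¹.
E_new = (57.6/1)·log₁₀(6.65/422) = 57.60 · (-1.8025) = -103.82 mV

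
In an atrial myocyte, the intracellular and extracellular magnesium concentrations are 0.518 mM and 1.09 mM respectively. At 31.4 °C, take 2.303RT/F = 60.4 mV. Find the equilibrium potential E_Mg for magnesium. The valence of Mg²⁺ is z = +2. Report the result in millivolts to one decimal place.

9.8 mV

E = (60.4/z) · log₁₀([Mg²⁺]_out/[Mg²⁺]_in) with z = +2.
= (60.4/2) · log₁₀(1.09/0.518) = 30.20 · log₁₀(2.104)
= 30.20 · (0.3231) = 9.76 mV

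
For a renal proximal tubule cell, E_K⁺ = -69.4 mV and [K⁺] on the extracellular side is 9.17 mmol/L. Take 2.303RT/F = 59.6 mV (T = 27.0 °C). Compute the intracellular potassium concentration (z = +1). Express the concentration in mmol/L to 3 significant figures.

Nernst: E = (59.6/1) · log₁₀([out]/[in]), so log₁₀([out]/[in]) = -69.4 × 1 / 59.6 = -1.1644.
[out]/[in] = 10^(-1.1644) = 0.06848.
[in] = 9.17 / 0.06848 = 133.9 mmol/L.

134 mmol/L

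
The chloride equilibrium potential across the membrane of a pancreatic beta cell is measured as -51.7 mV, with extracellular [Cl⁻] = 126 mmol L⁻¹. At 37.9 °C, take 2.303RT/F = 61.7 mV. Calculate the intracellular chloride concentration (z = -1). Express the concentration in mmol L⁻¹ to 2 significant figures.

Nernst: E = (61.7/-1) · log₁₀([out]/[in]), so log₁₀([out]/[in]) = -51.7 × -1 / 61.7 = 0.8379.
[out]/[in] = 10^(0.8379) = 6.885.
[in] = 126 / 6.885 = 18.3 mmol L⁻¹.

18 mmol L⁻¹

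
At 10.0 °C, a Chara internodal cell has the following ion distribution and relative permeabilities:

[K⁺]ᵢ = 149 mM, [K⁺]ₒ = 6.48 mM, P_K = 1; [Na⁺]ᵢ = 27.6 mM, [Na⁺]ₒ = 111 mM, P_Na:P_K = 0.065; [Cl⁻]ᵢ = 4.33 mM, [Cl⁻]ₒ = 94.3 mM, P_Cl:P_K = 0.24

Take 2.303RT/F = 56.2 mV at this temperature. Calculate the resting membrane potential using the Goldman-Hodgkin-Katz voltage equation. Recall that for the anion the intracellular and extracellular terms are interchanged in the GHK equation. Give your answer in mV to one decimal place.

-60.2 mV

Vm = 56.2 · log₁₀[(Σ P·[cation]ₒ + Σ P·[anion]ᵢ) / (Σ P·[cation]ᵢ + Σ P·[anion]ₒ)]
Numerator = 1×6.48 + 0.065×111 + 0.24×4.33 = 14.73
Denominator = 1×149 + 0.065×27.6 + 0.24×94.3 = 173.4
Vm = 56.2 · log₁₀(0.08496) = 56.2 × (-1.0708) = -60.18 mV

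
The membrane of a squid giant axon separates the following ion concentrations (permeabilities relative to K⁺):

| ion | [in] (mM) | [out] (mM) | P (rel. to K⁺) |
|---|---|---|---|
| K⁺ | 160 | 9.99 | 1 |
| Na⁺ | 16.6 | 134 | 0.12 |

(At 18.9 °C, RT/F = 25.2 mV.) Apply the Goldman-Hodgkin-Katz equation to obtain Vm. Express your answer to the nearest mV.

Vm = 25.2 · ln[(Σ P·[cation]ₒ + Σ P·[anion]ᵢ) / (Σ P·[cation]ᵢ + Σ P·[anion]ₒ)]
Numerator = 1×9.99 + 0.12×134 = 26.07
Denominator = 1×160 + 0.12×16.6 = 162
Vm = 25.2 · ln(0.16093) = 25.2 × (-1.8268) = -46.03 mV

-46 mV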